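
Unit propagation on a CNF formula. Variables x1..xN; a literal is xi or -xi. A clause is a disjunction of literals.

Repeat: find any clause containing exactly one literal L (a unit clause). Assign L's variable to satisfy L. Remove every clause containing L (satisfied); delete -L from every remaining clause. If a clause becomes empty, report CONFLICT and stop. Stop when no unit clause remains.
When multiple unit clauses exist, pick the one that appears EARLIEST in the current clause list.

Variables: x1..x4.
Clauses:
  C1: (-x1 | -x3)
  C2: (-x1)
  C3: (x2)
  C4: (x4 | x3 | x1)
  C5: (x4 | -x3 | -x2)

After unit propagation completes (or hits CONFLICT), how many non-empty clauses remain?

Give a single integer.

unit clause [-1] forces x1=F; simplify:
  drop 1 from [4, 3, 1] -> [4, 3]
  satisfied 2 clause(s); 3 remain; assigned so far: [1]
unit clause [2] forces x2=T; simplify:
  drop -2 from [4, -3, -2] -> [4, -3]
  satisfied 1 clause(s); 2 remain; assigned so far: [1, 2]

Answer: 2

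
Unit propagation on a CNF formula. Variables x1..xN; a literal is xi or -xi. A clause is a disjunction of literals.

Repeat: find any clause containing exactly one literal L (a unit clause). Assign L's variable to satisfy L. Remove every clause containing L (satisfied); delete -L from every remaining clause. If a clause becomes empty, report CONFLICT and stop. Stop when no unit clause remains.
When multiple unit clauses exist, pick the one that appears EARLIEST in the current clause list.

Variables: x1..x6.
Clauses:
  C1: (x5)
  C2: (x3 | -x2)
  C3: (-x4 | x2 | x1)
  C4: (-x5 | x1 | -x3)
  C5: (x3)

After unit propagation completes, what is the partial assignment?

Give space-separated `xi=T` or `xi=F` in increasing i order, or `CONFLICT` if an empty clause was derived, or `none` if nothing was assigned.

Answer: x1=T x3=T x5=T

Derivation:
unit clause [5] forces x5=T; simplify:
  drop -5 from [-5, 1, -3] -> [1, -3]
  satisfied 1 clause(s); 4 remain; assigned so far: [5]
unit clause [3] forces x3=T; simplify:
  drop -3 from [1, -3] -> [1]
  satisfied 2 clause(s); 2 remain; assigned so far: [3, 5]
unit clause [1] forces x1=T; simplify:
  satisfied 2 clause(s); 0 remain; assigned so far: [1, 3, 5]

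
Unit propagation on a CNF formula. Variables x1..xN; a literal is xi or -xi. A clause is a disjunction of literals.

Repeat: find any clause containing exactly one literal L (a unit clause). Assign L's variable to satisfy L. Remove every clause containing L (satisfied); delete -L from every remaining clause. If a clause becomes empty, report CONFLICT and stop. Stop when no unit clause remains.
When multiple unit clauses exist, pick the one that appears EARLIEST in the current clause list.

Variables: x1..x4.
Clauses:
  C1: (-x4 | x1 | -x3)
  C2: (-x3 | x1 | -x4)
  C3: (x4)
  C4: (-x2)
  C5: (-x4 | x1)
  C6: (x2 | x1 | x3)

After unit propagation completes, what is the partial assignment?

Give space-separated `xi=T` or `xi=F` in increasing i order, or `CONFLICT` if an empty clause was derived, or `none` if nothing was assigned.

unit clause [4] forces x4=T; simplify:
  drop -4 from [-4, 1, -3] -> [1, -3]
  drop -4 from [-3, 1, -4] -> [-3, 1]
  drop -4 from [-4, 1] -> [1]
  satisfied 1 clause(s); 5 remain; assigned so far: [4]
unit clause [-2] forces x2=F; simplify:
  drop 2 from [2, 1, 3] -> [1, 3]
  satisfied 1 clause(s); 4 remain; assigned so far: [2, 4]
unit clause [1] forces x1=T; simplify:
  satisfied 4 clause(s); 0 remain; assigned so far: [1, 2, 4]

Answer: x1=T x2=F x4=T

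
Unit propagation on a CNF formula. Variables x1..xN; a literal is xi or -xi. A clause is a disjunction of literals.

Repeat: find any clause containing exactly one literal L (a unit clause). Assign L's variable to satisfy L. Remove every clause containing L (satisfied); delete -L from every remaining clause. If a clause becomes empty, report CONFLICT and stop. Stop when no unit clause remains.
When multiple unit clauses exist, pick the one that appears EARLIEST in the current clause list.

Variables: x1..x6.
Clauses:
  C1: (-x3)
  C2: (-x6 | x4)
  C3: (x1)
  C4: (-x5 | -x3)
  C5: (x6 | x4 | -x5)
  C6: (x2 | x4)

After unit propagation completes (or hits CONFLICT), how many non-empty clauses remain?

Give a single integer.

unit clause [-3] forces x3=F; simplify:
  satisfied 2 clause(s); 4 remain; assigned so far: [3]
unit clause [1] forces x1=T; simplify:
  satisfied 1 clause(s); 3 remain; assigned so far: [1, 3]

Answer: 3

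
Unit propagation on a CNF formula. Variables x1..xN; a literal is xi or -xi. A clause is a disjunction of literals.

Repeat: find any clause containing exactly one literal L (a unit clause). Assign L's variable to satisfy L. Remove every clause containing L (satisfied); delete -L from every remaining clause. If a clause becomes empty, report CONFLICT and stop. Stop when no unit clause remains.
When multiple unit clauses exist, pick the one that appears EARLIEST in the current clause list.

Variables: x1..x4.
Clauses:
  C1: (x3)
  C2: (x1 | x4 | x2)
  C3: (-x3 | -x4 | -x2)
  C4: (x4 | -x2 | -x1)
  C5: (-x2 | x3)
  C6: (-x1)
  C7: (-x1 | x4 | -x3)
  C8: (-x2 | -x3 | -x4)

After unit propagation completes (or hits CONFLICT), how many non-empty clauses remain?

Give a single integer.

Answer: 3

Derivation:
unit clause [3] forces x3=T; simplify:
  drop -3 from [-3, -4, -2] -> [-4, -2]
  drop -3 from [-1, 4, -3] -> [-1, 4]
  drop -3 from [-2, -3, -4] -> [-2, -4]
  satisfied 2 clause(s); 6 remain; assigned so far: [3]
unit clause [-1] forces x1=F; simplify:
  drop 1 from [1, 4, 2] -> [4, 2]
  satisfied 3 clause(s); 3 remain; assigned so far: [1, 3]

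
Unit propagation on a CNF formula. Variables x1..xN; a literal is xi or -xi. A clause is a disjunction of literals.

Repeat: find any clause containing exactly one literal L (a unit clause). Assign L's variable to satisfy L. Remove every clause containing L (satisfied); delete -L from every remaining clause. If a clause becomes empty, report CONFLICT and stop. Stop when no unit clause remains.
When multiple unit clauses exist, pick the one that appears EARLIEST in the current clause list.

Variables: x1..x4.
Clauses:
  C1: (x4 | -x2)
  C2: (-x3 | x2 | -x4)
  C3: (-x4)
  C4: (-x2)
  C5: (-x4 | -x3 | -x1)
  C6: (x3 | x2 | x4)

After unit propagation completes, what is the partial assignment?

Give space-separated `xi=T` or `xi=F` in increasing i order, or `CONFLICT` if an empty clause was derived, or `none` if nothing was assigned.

Answer: x2=F x3=T x4=F

Derivation:
unit clause [-4] forces x4=F; simplify:
  drop 4 from [4, -2] -> [-2]
  drop 4 from [3, 2, 4] -> [3, 2]
  satisfied 3 clause(s); 3 remain; assigned so far: [4]
unit clause [-2] forces x2=F; simplify:
  drop 2 from [3, 2] -> [3]
  satisfied 2 clause(s); 1 remain; assigned so far: [2, 4]
unit clause [3] forces x3=T; simplify:
  satisfied 1 clause(s); 0 remain; assigned so far: [2, 3, 4]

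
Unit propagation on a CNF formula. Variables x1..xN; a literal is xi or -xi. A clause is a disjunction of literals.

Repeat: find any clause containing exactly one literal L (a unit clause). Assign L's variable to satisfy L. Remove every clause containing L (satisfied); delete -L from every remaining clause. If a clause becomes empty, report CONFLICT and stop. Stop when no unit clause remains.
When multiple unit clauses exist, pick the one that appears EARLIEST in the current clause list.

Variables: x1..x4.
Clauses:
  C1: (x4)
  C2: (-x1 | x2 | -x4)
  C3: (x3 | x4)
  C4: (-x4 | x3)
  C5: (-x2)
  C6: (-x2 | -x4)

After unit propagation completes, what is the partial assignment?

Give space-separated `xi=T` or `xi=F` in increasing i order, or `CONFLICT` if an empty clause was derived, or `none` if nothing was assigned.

unit clause [4] forces x4=T; simplify:
  drop -4 from [-1, 2, -4] -> [-1, 2]
  drop -4 from [-4, 3] -> [3]
  drop -4 from [-2, -4] -> [-2]
  satisfied 2 clause(s); 4 remain; assigned so far: [4]
unit clause [3] forces x3=T; simplify:
  satisfied 1 clause(s); 3 remain; assigned so far: [3, 4]
unit clause [-2] forces x2=F; simplify:
  drop 2 from [-1, 2] -> [-1]
  satisfied 2 clause(s); 1 remain; assigned so far: [2, 3, 4]
unit clause [-1] forces x1=F; simplify:
  satisfied 1 clause(s); 0 remain; assigned so far: [1, 2, 3, 4]

Answer: x1=F x2=F x3=T x4=T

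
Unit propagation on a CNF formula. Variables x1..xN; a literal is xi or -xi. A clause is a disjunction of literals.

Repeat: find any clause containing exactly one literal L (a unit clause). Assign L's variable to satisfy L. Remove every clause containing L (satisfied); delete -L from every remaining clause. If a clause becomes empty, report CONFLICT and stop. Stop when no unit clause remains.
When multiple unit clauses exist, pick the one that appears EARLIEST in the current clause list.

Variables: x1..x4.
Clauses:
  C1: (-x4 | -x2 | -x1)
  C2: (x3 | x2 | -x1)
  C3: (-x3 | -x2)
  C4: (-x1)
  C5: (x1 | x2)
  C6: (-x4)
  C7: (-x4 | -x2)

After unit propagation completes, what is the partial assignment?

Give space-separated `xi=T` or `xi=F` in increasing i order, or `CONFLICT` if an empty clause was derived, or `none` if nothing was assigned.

Answer: x1=F x2=T x3=F x4=F

Derivation:
unit clause [-1] forces x1=F; simplify:
  drop 1 from [1, 2] -> [2]
  satisfied 3 clause(s); 4 remain; assigned so far: [1]
unit clause [2] forces x2=T; simplify:
  drop -2 from [-3, -2] -> [-3]
  drop -2 from [-4, -2] -> [-4]
  satisfied 1 clause(s); 3 remain; assigned so far: [1, 2]
unit clause [-3] forces x3=F; simplify:
  satisfied 1 clause(s); 2 remain; assigned so far: [1, 2, 3]
unit clause [-4] forces x4=F; simplify:
  satisfied 2 clause(s); 0 remain; assigned so far: [1, 2, 3, 4]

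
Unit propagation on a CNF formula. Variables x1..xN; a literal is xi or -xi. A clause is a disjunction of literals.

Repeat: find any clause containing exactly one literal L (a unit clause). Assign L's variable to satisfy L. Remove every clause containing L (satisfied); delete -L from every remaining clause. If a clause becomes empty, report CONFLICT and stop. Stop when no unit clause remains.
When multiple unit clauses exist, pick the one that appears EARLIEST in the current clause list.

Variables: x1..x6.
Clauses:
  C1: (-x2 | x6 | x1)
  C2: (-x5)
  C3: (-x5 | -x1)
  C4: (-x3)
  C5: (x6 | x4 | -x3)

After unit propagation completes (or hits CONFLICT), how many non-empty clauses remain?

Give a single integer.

unit clause [-5] forces x5=F; simplify:
  satisfied 2 clause(s); 3 remain; assigned so far: [5]
unit clause [-3] forces x3=F; simplify:
  satisfied 2 clause(s); 1 remain; assigned so far: [3, 5]

Answer: 1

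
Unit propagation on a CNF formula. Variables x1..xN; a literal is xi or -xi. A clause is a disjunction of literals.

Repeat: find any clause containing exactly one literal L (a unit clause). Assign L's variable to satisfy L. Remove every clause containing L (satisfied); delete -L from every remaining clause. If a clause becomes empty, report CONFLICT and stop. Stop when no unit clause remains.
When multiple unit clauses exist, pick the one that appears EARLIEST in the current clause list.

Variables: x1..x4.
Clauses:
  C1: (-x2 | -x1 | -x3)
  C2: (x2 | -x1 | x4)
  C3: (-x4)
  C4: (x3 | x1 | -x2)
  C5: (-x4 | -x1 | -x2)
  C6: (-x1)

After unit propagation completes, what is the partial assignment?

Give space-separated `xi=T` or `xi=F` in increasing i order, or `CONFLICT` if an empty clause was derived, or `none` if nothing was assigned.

Answer: x1=F x4=F

Derivation:
unit clause [-4] forces x4=F; simplify:
  drop 4 from [2, -1, 4] -> [2, -1]
  satisfied 2 clause(s); 4 remain; assigned so far: [4]
unit clause [-1] forces x1=F; simplify:
  drop 1 from [3, 1, -2] -> [3, -2]
  satisfied 3 clause(s); 1 remain; assigned so far: [1, 4]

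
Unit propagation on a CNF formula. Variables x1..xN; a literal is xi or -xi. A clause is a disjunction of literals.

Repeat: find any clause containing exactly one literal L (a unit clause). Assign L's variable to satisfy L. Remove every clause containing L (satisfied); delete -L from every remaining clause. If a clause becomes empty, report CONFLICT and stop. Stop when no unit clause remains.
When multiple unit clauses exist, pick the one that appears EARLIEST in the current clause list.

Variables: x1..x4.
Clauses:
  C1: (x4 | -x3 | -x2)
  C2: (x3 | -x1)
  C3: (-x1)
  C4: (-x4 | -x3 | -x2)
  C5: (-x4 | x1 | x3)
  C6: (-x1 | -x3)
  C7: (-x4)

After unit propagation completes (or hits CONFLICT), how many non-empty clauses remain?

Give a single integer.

unit clause [-1] forces x1=F; simplify:
  drop 1 from [-4, 1, 3] -> [-4, 3]
  satisfied 3 clause(s); 4 remain; assigned so far: [1]
unit clause [-4] forces x4=F; simplify:
  drop 4 from [4, -3, -2] -> [-3, -2]
  satisfied 3 clause(s); 1 remain; assigned so far: [1, 4]

Answer: 1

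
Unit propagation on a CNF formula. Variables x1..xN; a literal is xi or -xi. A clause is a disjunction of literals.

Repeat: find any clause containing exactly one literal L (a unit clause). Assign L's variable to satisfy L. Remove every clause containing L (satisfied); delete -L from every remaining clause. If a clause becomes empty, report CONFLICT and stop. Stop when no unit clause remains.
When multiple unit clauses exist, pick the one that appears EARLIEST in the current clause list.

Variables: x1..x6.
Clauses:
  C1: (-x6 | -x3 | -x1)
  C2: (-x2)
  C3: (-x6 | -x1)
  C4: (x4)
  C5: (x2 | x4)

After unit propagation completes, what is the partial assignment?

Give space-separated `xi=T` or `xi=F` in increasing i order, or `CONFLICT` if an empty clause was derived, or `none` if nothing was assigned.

unit clause [-2] forces x2=F; simplify:
  drop 2 from [2, 4] -> [4]
  satisfied 1 clause(s); 4 remain; assigned so far: [2]
unit clause [4] forces x4=T; simplify:
  satisfied 2 clause(s); 2 remain; assigned so far: [2, 4]

Answer: x2=F x4=T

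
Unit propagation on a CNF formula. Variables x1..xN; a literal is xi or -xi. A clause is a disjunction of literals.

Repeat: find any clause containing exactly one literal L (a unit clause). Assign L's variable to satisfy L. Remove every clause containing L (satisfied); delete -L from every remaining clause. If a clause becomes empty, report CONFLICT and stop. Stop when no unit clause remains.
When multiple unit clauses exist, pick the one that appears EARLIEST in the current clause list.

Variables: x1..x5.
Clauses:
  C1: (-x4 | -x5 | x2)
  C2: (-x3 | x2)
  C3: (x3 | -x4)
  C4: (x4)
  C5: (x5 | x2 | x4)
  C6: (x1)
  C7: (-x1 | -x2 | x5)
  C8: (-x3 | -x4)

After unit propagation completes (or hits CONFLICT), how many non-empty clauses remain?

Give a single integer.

Answer: 4

Derivation:
unit clause [4] forces x4=T; simplify:
  drop -4 from [-4, -5, 2] -> [-5, 2]
  drop -4 from [3, -4] -> [3]
  drop -4 from [-3, -4] -> [-3]
  satisfied 2 clause(s); 6 remain; assigned so far: [4]
unit clause [3] forces x3=T; simplify:
  drop -3 from [-3, 2] -> [2]
  drop -3 from [-3] -> [] (empty!)
  satisfied 1 clause(s); 5 remain; assigned so far: [3, 4]
CONFLICT (empty clause)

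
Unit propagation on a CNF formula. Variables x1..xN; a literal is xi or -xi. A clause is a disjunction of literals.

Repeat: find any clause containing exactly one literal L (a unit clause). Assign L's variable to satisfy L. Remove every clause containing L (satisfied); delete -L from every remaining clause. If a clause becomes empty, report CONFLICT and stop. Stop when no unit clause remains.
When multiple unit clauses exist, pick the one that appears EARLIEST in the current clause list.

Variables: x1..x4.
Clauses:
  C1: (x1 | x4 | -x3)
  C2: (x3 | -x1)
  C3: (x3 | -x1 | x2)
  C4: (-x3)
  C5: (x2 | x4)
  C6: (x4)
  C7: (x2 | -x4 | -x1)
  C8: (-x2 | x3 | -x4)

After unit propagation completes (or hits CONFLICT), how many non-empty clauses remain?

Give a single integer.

unit clause [-3] forces x3=F; simplify:
  drop 3 from [3, -1] -> [-1]
  drop 3 from [3, -1, 2] -> [-1, 2]
  drop 3 from [-2, 3, -4] -> [-2, -4]
  satisfied 2 clause(s); 6 remain; assigned so far: [3]
unit clause [-1] forces x1=F; simplify:
  satisfied 3 clause(s); 3 remain; assigned so far: [1, 3]
unit clause [4] forces x4=T; simplify:
  drop -4 from [-2, -4] -> [-2]
  satisfied 2 clause(s); 1 remain; assigned so far: [1, 3, 4]
unit clause [-2] forces x2=F; simplify:
  satisfied 1 clause(s); 0 remain; assigned so far: [1, 2, 3, 4]

Answer: 0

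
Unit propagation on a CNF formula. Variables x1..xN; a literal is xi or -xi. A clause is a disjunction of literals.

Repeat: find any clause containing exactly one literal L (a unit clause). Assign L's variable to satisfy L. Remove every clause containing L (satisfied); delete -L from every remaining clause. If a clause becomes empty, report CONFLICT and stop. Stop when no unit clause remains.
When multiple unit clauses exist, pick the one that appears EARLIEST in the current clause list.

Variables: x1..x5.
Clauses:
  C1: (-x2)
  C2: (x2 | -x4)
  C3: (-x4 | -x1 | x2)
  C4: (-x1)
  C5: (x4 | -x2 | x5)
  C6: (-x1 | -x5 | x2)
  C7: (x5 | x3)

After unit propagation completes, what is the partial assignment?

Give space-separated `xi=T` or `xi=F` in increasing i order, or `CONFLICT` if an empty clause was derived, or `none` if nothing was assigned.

Answer: x1=F x2=F x4=F

Derivation:
unit clause [-2] forces x2=F; simplify:
  drop 2 from [2, -4] -> [-4]
  drop 2 from [-4, -1, 2] -> [-4, -1]
  drop 2 from [-1, -5, 2] -> [-1, -5]
  satisfied 2 clause(s); 5 remain; assigned so far: [2]
unit clause [-4] forces x4=F; simplify:
  satisfied 2 clause(s); 3 remain; assigned so far: [2, 4]
unit clause [-1] forces x1=F; simplify:
  satisfied 2 clause(s); 1 remain; assigned so far: [1, 2, 4]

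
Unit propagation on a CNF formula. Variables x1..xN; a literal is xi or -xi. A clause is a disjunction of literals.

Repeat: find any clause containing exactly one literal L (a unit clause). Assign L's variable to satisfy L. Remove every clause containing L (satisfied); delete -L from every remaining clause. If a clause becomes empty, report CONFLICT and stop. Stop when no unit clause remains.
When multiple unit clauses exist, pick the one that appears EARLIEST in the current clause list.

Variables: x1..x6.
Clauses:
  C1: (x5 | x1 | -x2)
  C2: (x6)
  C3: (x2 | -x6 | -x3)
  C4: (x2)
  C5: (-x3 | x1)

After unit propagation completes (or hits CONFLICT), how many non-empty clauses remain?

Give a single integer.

unit clause [6] forces x6=T; simplify:
  drop -6 from [2, -6, -3] -> [2, -3]
  satisfied 1 clause(s); 4 remain; assigned so far: [6]
unit clause [2] forces x2=T; simplify:
  drop -2 from [5, 1, -2] -> [5, 1]
  satisfied 2 clause(s); 2 remain; assigned so far: [2, 6]

Answer: 2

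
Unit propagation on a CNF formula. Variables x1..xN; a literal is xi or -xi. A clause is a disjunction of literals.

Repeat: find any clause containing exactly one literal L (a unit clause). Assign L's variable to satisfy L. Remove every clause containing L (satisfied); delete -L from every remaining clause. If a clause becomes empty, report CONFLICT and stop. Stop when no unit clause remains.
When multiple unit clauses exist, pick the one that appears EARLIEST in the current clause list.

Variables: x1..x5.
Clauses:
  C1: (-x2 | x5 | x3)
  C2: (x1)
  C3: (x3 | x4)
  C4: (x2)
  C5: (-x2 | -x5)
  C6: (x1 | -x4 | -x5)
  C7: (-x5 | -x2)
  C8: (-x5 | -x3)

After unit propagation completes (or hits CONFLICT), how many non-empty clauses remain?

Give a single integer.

Answer: 0

Derivation:
unit clause [1] forces x1=T; simplify:
  satisfied 2 clause(s); 6 remain; assigned so far: [1]
unit clause [2] forces x2=T; simplify:
  drop -2 from [-2, 5, 3] -> [5, 3]
  drop -2 from [-2, -5] -> [-5]
  drop -2 from [-5, -2] -> [-5]
  satisfied 1 clause(s); 5 remain; assigned so far: [1, 2]
unit clause [-5] forces x5=F; simplify:
  drop 5 from [5, 3] -> [3]
  satisfied 3 clause(s); 2 remain; assigned so far: [1, 2, 5]
unit clause [3] forces x3=T; simplify:
  satisfied 2 clause(s); 0 remain; assigned so far: [1, 2, 3, 5]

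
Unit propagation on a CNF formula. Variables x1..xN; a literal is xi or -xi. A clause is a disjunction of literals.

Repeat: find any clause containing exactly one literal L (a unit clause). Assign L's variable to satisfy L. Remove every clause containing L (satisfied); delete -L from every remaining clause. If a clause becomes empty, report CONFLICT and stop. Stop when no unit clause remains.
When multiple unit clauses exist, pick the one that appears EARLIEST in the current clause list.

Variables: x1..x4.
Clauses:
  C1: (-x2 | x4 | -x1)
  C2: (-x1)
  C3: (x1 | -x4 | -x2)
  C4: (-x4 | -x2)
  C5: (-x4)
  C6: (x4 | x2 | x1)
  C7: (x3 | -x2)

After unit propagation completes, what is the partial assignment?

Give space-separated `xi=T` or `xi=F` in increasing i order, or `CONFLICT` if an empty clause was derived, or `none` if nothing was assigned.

Answer: x1=F x2=T x3=T x4=F

Derivation:
unit clause [-1] forces x1=F; simplify:
  drop 1 from [1, -4, -2] -> [-4, -2]
  drop 1 from [4, 2, 1] -> [4, 2]
  satisfied 2 clause(s); 5 remain; assigned so far: [1]
unit clause [-4] forces x4=F; simplify:
  drop 4 from [4, 2] -> [2]
  satisfied 3 clause(s); 2 remain; assigned so far: [1, 4]
unit clause [2] forces x2=T; simplify:
  drop -2 from [3, -2] -> [3]
  satisfied 1 clause(s); 1 remain; assigned so far: [1, 2, 4]
unit clause [3] forces x3=T; simplify:
  satisfied 1 clause(s); 0 remain; assigned so far: [1, 2, 3, 4]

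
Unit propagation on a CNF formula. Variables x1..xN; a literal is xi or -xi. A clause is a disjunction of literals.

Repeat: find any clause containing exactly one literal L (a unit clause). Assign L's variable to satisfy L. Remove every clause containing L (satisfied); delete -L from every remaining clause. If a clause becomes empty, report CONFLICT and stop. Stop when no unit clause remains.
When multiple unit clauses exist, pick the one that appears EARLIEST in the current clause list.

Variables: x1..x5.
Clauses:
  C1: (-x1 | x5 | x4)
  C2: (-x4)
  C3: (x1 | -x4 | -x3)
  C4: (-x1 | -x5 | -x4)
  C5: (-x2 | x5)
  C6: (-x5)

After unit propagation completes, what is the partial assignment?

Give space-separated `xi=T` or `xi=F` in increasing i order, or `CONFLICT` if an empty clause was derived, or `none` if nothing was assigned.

Answer: x1=F x2=F x4=F x5=F

Derivation:
unit clause [-4] forces x4=F; simplify:
  drop 4 from [-1, 5, 4] -> [-1, 5]
  satisfied 3 clause(s); 3 remain; assigned so far: [4]
unit clause [-5] forces x5=F; simplify:
  drop 5 from [-1, 5] -> [-1]
  drop 5 from [-2, 5] -> [-2]
  satisfied 1 clause(s); 2 remain; assigned so far: [4, 5]
unit clause [-1] forces x1=F; simplify:
  satisfied 1 clause(s); 1 remain; assigned so far: [1, 4, 5]
unit clause [-2] forces x2=F; simplify:
  satisfied 1 clause(s); 0 remain; assigned so far: [1, 2, 4, 5]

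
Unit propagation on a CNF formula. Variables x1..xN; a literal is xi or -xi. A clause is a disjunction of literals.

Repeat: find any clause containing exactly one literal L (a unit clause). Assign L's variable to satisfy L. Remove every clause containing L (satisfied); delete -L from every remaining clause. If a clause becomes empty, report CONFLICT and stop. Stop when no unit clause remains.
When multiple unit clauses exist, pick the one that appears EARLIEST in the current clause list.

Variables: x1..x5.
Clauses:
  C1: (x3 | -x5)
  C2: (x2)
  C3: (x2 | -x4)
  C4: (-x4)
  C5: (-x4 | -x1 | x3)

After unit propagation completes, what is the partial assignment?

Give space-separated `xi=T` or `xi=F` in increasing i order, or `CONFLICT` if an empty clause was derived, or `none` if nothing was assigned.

Answer: x2=T x4=F

Derivation:
unit clause [2] forces x2=T; simplify:
  satisfied 2 clause(s); 3 remain; assigned so far: [2]
unit clause [-4] forces x4=F; simplify:
  satisfied 2 clause(s); 1 remain; assigned so far: [2, 4]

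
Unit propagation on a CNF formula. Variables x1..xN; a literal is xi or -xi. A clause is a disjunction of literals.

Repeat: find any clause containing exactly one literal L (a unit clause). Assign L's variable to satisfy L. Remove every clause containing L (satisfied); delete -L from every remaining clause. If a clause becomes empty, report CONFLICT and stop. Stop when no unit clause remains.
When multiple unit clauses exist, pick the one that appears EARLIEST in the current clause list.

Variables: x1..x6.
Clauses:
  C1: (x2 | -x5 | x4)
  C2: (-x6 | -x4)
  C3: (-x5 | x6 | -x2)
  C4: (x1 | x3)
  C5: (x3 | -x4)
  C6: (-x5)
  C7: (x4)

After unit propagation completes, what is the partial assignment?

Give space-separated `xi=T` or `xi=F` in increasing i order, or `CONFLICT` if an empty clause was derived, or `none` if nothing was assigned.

unit clause [-5] forces x5=F; simplify:
  satisfied 3 clause(s); 4 remain; assigned so far: [5]
unit clause [4] forces x4=T; simplify:
  drop -4 from [-6, -4] -> [-6]
  drop -4 from [3, -4] -> [3]
  satisfied 1 clause(s); 3 remain; assigned so far: [4, 5]
unit clause [-6] forces x6=F; simplify:
  satisfied 1 clause(s); 2 remain; assigned so far: [4, 5, 6]
unit clause [3] forces x3=T; simplify:
  satisfied 2 clause(s); 0 remain; assigned so far: [3, 4, 5, 6]

Answer: x3=T x4=T x5=F x6=F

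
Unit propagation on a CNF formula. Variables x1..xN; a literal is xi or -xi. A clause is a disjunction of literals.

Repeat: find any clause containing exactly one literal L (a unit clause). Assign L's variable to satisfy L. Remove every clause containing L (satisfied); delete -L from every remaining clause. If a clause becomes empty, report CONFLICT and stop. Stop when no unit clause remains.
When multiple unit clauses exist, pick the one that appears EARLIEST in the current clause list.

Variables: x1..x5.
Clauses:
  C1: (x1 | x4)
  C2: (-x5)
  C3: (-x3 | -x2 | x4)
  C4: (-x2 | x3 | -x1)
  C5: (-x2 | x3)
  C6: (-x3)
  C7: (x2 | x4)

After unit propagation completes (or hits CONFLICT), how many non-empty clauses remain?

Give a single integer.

Answer: 0

Derivation:
unit clause [-5] forces x5=F; simplify:
  satisfied 1 clause(s); 6 remain; assigned so far: [5]
unit clause [-3] forces x3=F; simplify:
  drop 3 from [-2, 3, -1] -> [-2, -1]
  drop 3 from [-2, 3] -> [-2]
  satisfied 2 clause(s); 4 remain; assigned so far: [3, 5]
unit clause [-2] forces x2=F; simplify:
  drop 2 from [2, 4] -> [4]
  satisfied 2 clause(s); 2 remain; assigned so far: [2, 3, 5]
unit clause [4] forces x4=T; simplify:
  satisfied 2 clause(s); 0 remain; assigned so far: [2, 3, 4, 5]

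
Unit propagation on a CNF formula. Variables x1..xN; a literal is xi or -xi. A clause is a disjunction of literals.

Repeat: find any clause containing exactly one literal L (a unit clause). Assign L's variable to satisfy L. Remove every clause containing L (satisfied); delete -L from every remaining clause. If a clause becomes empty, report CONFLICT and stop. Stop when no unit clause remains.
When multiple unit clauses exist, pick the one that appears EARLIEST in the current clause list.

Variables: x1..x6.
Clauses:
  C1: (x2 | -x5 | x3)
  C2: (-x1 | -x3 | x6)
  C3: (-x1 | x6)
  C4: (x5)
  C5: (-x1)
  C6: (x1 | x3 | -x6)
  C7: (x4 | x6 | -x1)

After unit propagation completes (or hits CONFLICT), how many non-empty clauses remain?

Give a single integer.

Answer: 2

Derivation:
unit clause [5] forces x5=T; simplify:
  drop -5 from [2, -5, 3] -> [2, 3]
  satisfied 1 clause(s); 6 remain; assigned so far: [5]
unit clause [-1] forces x1=F; simplify:
  drop 1 from [1, 3, -6] -> [3, -6]
  satisfied 4 clause(s); 2 remain; assigned so far: [1, 5]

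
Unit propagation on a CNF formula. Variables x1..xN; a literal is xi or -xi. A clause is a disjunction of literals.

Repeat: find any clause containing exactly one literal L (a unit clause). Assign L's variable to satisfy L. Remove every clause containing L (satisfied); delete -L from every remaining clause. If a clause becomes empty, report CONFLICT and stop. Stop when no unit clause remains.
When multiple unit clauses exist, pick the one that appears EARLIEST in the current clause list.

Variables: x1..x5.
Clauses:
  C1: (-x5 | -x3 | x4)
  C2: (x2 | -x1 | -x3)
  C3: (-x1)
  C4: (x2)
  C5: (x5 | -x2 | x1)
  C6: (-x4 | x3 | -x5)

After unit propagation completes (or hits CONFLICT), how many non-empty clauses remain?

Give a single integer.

Answer: 2

Derivation:
unit clause [-1] forces x1=F; simplify:
  drop 1 from [5, -2, 1] -> [5, -2]
  satisfied 2 clause(s); 4 remain; assigned so far: [1]
unit clause [2] forces x2=T; simplify:
  drop -2 from [5, -2] -> [5]
  satisfied 1 clause(s); 3 remain; assigned so far: [1, 2]
unit clause [5] forces x5=T; simplify:
  drop -5 from [-5, -3, 4] -> [-3, 4]
  drop -5 from [-4, 3, -5] -> [-4, 3]
  satisfied 1 clause(s); 2 remain; assigned so far: [1, 2, 5]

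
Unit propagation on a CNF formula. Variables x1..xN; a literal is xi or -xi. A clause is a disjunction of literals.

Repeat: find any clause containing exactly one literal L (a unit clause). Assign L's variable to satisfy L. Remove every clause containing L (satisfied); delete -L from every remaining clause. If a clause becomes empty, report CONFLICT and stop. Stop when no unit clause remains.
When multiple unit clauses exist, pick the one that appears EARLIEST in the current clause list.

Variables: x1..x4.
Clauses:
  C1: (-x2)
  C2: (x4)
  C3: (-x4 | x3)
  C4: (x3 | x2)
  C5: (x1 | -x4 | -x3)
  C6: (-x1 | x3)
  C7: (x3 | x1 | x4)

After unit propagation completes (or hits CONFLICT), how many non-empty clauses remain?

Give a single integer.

Answer: 0

Derivation:
unit clause [-2] forces x2=F; simplify:
  drop 2 from [3, 2] -> [3]
  satisfied 1 clause(s); 6 remain; assigned so far: [2]
unit clause [4] forces x4=T; simplify:
  drop -4 from [-4, 3] -> [3]
  drop -4 from [1, -4, -3] -> [1, -3]
  satisfied 2 clause(s); 4 remain; assigned so far: [2, 4]
unit clause [3] forces x3=T; simplify:
  drop -3 from [1, -3] -> [1]
  satisfied 3 clause(s); 1 remain; assigned so far: [2, 3, 4]
unit clause [1] forces x1=T; simplify:
  satisfied 1 clause(s); 0 remain; assigned so far: [1, 2, 3, 4]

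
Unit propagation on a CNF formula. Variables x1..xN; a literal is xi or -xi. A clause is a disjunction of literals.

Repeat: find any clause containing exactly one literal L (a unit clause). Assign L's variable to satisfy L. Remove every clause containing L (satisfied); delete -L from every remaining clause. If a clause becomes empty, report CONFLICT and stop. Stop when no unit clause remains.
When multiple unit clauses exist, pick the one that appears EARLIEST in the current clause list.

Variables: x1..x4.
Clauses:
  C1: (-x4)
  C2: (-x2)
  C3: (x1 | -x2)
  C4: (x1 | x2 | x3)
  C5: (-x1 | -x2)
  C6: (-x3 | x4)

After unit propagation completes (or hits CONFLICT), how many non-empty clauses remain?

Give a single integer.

unit clause [-4] forces x4=F; simplify:
  drop 4 from [-3, 4] -> [-3]
  satisfied 1 clause(s); 5 remain; assigned so far: [4]
unit clause [-2] forces x2=F; simplify:
  drop 2 from [1, 2, 3] -> [1, 3]
  satisfied 3 clause(s); 2 remain; assigned so far: [2, 4]
unit clause [-3] forces x3=F; simplify:
  drop 3 from [1, 3] -> [1]
  satisfied 1 clause(s); 1 remain; assigned so far: [2, 3, 4]
unit clause [1] forces x1=T; simplify:
  satisfied 1 clause(s); 0 remain; assigned so far: [1, 2, 3, 4]

Answer: 0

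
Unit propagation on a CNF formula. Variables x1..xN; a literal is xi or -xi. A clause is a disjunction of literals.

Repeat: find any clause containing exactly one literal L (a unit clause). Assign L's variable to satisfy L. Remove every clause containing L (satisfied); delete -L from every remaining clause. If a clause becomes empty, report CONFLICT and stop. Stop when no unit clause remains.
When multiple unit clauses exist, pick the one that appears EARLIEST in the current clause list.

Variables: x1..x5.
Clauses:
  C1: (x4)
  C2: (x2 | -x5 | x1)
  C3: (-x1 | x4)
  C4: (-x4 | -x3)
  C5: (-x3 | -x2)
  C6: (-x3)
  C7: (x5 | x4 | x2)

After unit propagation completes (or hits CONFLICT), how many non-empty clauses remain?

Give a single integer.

unit clause [4] forces x4=T; simplify:
  drop -4 from [-4, -3] -> [-3]
  satisfied 3 clause(s); 4 remain; assigned so far: [4]
unit clause [-3] forces x3=F; simplify:
  satisfied 3 clause(s); 1 remain; assigned so far: [3, 4]

Answer: 1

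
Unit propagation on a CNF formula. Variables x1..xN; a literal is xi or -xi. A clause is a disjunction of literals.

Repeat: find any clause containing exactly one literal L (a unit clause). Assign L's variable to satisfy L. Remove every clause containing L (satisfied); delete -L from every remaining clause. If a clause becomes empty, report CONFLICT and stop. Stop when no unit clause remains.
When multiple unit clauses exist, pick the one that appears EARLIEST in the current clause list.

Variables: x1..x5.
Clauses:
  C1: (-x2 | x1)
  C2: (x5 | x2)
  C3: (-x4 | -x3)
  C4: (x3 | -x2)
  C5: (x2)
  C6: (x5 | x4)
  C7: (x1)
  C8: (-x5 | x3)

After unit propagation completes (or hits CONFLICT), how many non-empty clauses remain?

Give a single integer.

unit clause [2] forces x2=T; simplify:
  drop -2 from [-2, 1] -> [1]
  drop -2 from [3, -2] -> [3]
  satisfied 2 clause(s); 6 remain; assigned so far: [2]
unit clause [1] forces x1=T; simplify:
  satisfied 2 clause(s); 4 remain; assigned so far: [1, 2]
unit clause [3] forces x3=T; simplify:
  drop -3 from [-4, -3] -> [-4]
  satisfied 2 clause(s); 2 remain; assigned so far: [1, 2, 3]
unit clause [-4] forces x4=F; simplify:
  drop 4 from [5, 4] -> [5]
  satisfied 1 clause(s); 1 remain; assigned so far: [1, 2, 3, 4]
unit clause [5] forces x5=T; simplify:
  satisfied 1 clause(s); 0 remain; assigned so far: [1, 2, 3, 4, 5]

Answer: 0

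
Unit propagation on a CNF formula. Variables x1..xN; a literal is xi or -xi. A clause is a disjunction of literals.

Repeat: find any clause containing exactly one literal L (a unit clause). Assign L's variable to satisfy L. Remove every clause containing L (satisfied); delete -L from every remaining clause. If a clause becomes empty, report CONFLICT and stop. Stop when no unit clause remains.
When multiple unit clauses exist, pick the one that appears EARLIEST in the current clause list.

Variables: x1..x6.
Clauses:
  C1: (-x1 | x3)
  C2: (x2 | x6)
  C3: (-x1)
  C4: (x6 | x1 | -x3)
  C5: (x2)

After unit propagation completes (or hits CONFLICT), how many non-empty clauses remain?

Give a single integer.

Answer: 1

Derivation:
unit clause [-1] forces x1=F; simplify:
  drop 1 from [6, 1, -3] -> [6, -3]
  satisfied 2 clause(s); 3 remain; assigned so far: [1]
unit clause [2] forces x2=T; simplify:
  satisfied 2 clause(s); 1 remain; assigned so far: [1, 2]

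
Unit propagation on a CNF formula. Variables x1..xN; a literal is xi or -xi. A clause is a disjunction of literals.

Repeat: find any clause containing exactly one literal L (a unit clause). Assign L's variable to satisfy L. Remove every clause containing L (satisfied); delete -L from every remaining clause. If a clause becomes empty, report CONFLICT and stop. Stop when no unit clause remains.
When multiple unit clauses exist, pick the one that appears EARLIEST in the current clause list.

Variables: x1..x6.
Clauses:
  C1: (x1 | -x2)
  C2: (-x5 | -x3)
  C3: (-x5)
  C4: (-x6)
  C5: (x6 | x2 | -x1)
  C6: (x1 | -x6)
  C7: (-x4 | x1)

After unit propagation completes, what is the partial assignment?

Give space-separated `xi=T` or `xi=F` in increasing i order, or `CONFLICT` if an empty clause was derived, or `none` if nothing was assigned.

unit clause [-5] forces x5=F; simplify:
  satisfied 2 clause(s); 5 remain; assigned so far: [5]
unit clause [-6] forces x6=F; simplify:
  drop 6 from [6, 2, -1] -> [2, -1]
  satisfied 2 clause(s); 3 remain; assigned so far: [5, 6]

Answer: x5=F x6=F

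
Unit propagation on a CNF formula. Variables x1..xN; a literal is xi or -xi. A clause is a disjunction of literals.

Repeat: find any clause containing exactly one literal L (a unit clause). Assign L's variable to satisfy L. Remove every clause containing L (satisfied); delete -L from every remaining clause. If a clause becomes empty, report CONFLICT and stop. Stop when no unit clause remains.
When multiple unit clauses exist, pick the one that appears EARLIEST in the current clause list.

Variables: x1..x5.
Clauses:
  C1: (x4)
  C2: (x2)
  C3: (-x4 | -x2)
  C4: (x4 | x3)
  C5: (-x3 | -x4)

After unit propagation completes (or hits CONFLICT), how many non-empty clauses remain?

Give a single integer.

Answer: 1

Derivation:
unit clause [4] forces x4=T; simplify:
  drop -4 from [-4, -2] -> [-2]
  drop -4 from [-3, -4] -> [-3]
  satisfied 2 clause(s); 3 remain; assigned so far: [4]
unit clause [2] forces x2=T; simplify:
  drop -2 from [-2] -> [] (empty!)
  satisfied 1 clause(s); 2 remain; assigned so far: [2, 4]
CONFLICT (empty clause)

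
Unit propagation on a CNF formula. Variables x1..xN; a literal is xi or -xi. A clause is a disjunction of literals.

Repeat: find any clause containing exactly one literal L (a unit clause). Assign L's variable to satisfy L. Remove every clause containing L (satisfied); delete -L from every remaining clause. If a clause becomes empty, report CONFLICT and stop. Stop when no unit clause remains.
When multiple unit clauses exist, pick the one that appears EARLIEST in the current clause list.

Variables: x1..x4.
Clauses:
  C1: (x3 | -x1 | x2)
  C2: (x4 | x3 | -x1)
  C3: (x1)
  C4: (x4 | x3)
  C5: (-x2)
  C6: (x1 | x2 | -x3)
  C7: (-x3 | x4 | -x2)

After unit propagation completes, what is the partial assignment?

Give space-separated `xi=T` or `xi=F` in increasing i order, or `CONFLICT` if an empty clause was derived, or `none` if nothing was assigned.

unit clause [1] forces x1=T; simplify:
  drop -1 from [3, -1, 2] -> [3, 2]
  drop -1 from [4, 3, -1] -> [4, 3]
  satisfied 2 clause(s); 5 remain; assigned so far: [1]
unit clause [-2] forces x2=F; simplify:
  drop 2 from [3, 2] -> [3]
  satisfied 2 clause(s); 3 remain; assigned so far: [1, 2]
unit clause [3] forces x3=T; simplify:
  satisfied 3 clause(s); 0 remain; assigned so far: [1, 2, 3]

Answer: x1=T x2=F x3=T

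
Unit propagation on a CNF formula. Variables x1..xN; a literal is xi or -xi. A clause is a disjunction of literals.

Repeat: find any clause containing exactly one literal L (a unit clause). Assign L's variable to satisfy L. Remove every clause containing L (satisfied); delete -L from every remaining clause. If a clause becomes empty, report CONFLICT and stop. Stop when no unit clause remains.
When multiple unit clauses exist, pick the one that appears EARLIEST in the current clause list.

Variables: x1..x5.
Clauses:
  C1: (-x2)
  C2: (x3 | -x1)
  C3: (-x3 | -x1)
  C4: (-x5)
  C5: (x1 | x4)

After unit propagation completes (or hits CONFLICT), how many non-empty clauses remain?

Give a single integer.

Answer: 3

Derivation:
unit clause [-2] forces x2=F; simplify:
  satisfied 1 clause(s); 4 remain; assigned so far: [2]
unit clause [-5] forces x5=F; simplify:
  satisfied 1 clause(s); 3 remain; assigned so far: [2, 5]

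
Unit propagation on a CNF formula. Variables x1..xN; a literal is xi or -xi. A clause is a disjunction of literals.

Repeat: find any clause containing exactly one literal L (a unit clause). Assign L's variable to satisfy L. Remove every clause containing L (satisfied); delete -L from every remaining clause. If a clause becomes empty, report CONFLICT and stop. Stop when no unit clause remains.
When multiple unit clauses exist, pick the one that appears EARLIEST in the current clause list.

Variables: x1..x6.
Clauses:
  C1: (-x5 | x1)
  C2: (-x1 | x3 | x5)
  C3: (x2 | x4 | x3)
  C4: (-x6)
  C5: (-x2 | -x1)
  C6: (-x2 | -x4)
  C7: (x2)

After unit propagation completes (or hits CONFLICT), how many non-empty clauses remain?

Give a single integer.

unit clause [-6] forces x6=F; simplify:
  satisfied 1 clause(s); 6 remain; assigned so far: [6]
unit clause [2] forces x2=T; simplify:
  drop -2 from [-2, -1] -> [-1]
  drop -2 from [-2, -4] -> [-4]
  satisfied 2 clause(s); 4 remain; assigned so far: [2, 6]
unit clause [-1] forces x1=F; simplify:
  drop 1 from [-5, 1] -> [-5]
  satisfied 2 clause(s); 2 remain; assigned so far: [1, 2, 6]
unit clause [-5] forces x5=F; simplify:
  satisfied 1 clause(s); 1 remain; assigned so far: [1, 2, 5, 6]
unit clause [-4] forces x4=F; simplify:
  satisfied 1 clause(s); 0 remain; assigned so far: [1, 2, 4, 5, 6]

Answer: 0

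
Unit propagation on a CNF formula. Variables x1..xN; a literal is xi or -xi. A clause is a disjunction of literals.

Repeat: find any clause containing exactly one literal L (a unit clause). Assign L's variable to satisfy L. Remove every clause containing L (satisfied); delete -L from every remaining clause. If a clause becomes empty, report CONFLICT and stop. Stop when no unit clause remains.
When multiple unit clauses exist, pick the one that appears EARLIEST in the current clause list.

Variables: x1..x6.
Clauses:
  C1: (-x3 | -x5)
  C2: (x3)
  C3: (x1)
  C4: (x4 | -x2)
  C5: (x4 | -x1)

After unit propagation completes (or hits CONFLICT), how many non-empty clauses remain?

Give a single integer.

Answer: 0

Derivation:
unit clause [3] forces x3=T; simplify:
  drop -3 from [-3, -5] -> [-5]
  satisfied 1 clause(s); 4 remain; assigned so far: [3]
unit clause [-5] forces x5=F; simplify:
  satisfied 1 clause(s); 3 remain; assigned so far: [3, 5]
unit clause [1] forces x1=T; simplify:
  drop -1 from [4, -1] -> [4]
  satisfied 1 clause(s); 2 remain; assigned so far: [1, 3, 5]
unit clause [4] forces x4=T; simplify:
  satisfied 2 clause(s); 0 remain; assigned so far: [1, 3, 4, 5]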